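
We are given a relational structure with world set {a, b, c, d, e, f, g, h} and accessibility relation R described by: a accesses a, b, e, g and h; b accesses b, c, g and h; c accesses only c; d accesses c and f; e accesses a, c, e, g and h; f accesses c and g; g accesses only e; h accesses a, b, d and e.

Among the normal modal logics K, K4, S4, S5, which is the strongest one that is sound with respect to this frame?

K

Transitive (axiom 4): no — a R b and b R c, but not a R c.
Reflexive (axiom T): no — d is not related to itself.
Euclidean (axiom 5): no — a R b and a R e, but not b R e.
So F validates K; K4 would additionally require R to be transitive. The strongest is K.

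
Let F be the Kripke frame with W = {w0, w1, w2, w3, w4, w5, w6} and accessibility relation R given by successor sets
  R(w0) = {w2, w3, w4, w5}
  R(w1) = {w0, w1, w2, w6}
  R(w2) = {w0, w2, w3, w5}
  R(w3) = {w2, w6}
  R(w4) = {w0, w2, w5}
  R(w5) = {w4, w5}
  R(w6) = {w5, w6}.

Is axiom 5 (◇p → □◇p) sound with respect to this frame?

Axiom 5 corresponds to the accessibility relation being Euclidean.
Euclidean: no — w0 R w2 and w0 R w4, but not w2 R w4.

No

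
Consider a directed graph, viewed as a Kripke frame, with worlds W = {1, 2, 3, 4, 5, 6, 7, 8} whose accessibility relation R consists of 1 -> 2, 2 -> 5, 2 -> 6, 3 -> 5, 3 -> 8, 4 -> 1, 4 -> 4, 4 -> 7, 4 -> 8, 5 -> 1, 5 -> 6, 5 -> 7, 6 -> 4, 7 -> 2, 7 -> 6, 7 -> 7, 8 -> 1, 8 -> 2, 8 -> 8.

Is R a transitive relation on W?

No

Transitive: no — 1 R 2 and 2 R 5, but not 1 R 5.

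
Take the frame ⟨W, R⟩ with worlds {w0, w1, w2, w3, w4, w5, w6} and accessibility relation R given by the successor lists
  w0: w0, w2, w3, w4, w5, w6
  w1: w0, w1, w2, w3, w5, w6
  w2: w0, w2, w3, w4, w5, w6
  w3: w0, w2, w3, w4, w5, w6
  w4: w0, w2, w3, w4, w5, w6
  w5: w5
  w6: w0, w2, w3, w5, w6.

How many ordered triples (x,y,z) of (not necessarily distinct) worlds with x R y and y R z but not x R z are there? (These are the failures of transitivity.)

Enumerating: (w1,w0,w4), (w1,w2,w4), (w1,w3,w4), (w6,w0,w4), (w6,w2,w4), (w6,w3,w4).

6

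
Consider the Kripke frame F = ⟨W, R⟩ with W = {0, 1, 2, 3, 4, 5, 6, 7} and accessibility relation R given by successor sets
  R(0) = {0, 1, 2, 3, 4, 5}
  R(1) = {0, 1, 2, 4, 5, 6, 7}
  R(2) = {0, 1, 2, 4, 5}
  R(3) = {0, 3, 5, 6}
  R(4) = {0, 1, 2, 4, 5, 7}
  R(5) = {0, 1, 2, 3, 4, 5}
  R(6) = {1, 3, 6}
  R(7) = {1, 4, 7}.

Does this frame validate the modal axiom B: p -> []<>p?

By correspondence theory, B is valid on a frame iff R is symmetric.
Symmetric: yes — every pair in R has its reverse in R.

Yes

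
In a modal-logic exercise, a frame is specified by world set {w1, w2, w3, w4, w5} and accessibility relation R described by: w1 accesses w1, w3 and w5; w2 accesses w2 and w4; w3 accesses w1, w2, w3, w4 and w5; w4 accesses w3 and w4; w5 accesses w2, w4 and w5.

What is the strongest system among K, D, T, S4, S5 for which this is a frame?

Serial (axiom D): yes — every world has a successor (e.g. w1 R w1).
Reflexive (axiom T): yes — every world is R-related to itself.
Transitive (axiom 4): no — w1 R w3 and w3 R w2, but not w1 R w2.
Euclidean (axiom 5): no — w1 R w5 and w1 R w3, but not w5 R w3.
So F validates K, D, T; S4 would additionally require R to be transitive. The strongest is T.

T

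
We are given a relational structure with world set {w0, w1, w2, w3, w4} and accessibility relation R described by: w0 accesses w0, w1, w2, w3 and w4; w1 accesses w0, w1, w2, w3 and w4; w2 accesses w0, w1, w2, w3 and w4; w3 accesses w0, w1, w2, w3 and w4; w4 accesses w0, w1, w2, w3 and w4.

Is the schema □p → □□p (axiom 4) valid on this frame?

Yes

By correspondence theory, 4 is valid on a frame iff R is transitive.
Transitive: yes — every two-step R-path is closed by a direct edge.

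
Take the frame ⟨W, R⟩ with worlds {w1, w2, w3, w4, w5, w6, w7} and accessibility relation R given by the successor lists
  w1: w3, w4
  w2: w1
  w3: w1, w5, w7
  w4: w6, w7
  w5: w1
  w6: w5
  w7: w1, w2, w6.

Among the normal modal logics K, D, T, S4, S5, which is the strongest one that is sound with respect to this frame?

Serial (axiom D): yes — every world has a successor (e.g. w1 R w3).
Reflexive (axiom T): no — w1 is not related to itself.
Transitive (axiom 4): no — w1 R w3 and w3 R w5, but not w1 R w5.
Euclidean (axiom 5): no — w1 R w3 and w1 R w4, but not w3 R w4.
So F validates K, D; T would additionally require R to be reflexive. The strongest is D.

D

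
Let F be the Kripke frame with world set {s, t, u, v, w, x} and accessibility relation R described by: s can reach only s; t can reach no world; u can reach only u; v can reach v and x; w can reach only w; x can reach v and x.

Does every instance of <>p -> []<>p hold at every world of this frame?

Axiom 5 corresponds to the accessibility relation being Euclidean.
Euclidean: yes — any two successors of a common world are R-related.

Yes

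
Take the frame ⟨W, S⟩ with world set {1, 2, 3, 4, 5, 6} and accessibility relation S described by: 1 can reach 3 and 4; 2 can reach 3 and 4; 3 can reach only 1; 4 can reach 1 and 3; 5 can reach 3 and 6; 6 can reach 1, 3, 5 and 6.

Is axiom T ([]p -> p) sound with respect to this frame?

The schema T characterises exactly the reflexive frames.
Reflexive: no — 1 is not related to itself.

No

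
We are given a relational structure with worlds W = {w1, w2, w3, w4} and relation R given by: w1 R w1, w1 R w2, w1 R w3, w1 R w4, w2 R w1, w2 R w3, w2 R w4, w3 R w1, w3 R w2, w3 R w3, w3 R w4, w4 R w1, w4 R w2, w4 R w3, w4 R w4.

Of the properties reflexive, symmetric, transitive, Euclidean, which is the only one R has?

Reflexive: no — w2 is not related to itself.
Symmetric: yes — every pair in R has its reverse in R.
Transitive: no — w2 R w1 and w1 R w2, but not w2 R w2.
Euclidean: no — w1 R w2 and w1 R w2, but not w2 R w2.
Only symmetric holds.

symmetric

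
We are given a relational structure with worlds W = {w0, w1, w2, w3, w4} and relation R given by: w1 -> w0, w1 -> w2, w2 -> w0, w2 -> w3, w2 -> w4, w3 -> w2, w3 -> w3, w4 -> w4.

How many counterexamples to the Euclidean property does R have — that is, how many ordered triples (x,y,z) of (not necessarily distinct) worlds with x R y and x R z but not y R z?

11

Enumerating: (w1,w0,w0), (w1,w0,w2), (w1,w2,w2), (w2,w0,w0), (w2,w0,w3), (w2,w0,w4), (w2,w3,w0), (w2,w3,w4), (w2,w4,w0), (w2,w4,w3), (w3,w2,w2).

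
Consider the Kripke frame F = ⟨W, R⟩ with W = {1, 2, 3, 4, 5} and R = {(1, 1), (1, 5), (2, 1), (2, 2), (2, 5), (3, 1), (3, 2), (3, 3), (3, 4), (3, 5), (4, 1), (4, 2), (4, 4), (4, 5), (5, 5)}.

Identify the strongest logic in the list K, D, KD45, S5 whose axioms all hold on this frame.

Serial (axiom D): yes — every world has a successor (e.g. 1 R 1).
Euclidean (axiom 5): no — 2 R 5 and 2 R 1, but not 5 R 1.
Transitive (axiom 4): yes — every two-step R-path is closed by a direct edge.
Reflexive (axiom T): yes — every world is R-related to itself.
So F validates K, D; KD45 would additionally require R to be Euclidean. The strongest is D.

D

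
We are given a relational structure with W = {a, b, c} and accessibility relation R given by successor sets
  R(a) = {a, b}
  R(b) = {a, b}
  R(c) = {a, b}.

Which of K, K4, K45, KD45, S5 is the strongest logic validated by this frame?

Transitive (axiom 4): yes — every two-step R-path is closed by a direct edge.
Euclidean (axiom 5): yes — any two successors of a common world are R-related.
Serial (axiom D): yes — every world has a successor (e.g. a R a).
Reflexive (axiom T): no — c is not related to itself.
So F validates K, K4, K45, KD45; S5 would additionally require R to be reflexive. The strongest is KD45.

KD45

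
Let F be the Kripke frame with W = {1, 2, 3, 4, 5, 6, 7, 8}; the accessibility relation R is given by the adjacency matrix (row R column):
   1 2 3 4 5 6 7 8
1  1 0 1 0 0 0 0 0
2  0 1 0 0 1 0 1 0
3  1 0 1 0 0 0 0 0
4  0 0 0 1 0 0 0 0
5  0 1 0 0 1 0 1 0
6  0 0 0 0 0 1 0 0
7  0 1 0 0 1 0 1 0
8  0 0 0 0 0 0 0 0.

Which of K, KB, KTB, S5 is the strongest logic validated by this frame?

KB

Symmetric (axiom B): yes — every pair in R has its reverse in R.
Reflexive (axiom T): no — 8 is not related to itself.
Euclidean (axiom 5): yes — any two successors of a common world are R-related.
So F validates K, KB; KTB would additionally require R to be reflexive. The strongest is KB.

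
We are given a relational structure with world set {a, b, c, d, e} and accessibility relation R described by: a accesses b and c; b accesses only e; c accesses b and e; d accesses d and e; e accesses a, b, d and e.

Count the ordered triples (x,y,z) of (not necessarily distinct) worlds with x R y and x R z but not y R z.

Enumerating: (a,b,b), (a,b,c), (a,c,c), (c,b,b), (e,a,a), (e,a,d), (e,a,e), (e,b,a), (e,b,b), (e,b,d), (e,d,a), (e,d,b).

12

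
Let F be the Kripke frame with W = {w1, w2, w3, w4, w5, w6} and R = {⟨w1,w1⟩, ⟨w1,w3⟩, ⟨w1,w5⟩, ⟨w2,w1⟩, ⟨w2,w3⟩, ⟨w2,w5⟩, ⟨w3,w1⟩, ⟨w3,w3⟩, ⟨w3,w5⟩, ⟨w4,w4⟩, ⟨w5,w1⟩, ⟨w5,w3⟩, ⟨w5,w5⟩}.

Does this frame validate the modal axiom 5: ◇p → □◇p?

Yes

The schema 5 characterises exactly the Euclidean frames.
Euclidean: yes — any two successors of a common world are R-related.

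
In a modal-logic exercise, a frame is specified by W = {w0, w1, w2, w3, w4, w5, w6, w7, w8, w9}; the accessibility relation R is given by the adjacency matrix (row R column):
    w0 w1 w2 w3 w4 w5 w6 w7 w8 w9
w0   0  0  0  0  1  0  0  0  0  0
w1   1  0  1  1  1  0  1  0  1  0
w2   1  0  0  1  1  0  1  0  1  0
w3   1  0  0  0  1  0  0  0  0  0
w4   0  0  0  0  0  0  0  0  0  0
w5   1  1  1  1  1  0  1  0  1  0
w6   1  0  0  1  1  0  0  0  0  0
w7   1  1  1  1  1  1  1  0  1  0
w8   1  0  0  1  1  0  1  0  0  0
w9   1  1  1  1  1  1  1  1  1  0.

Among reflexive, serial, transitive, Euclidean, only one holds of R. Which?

transitive

Reflexive: no — w0 is not related to itself.
Serial: no — w4 has no R-successor.
Transitive: yes — every two-step R-path is closed by a direct edge.
Euclidean: no — w1 R w0 and w1 R w2, but not w0 R w2.
Only transitive holds.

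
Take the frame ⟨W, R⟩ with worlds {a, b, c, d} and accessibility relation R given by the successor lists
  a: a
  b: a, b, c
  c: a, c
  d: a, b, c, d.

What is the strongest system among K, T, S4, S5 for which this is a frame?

Reflexive (axiom T): yes — every world is R-related to itself.
Transitive (axiom 4): yes — every two-step R-path is closed by a direct edge.
Euclidean (axiom 5): no — b R a and b R c, but not a R c.
So F validates K, T, S4; S5 would additionally require R to be Euclidean. The strongest is S4.

S4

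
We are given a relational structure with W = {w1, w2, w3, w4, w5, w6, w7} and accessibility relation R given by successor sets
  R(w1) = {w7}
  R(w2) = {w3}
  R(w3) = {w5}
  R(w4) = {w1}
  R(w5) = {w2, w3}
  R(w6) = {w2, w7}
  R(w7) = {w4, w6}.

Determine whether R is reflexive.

Reflexive: no — w1 is not related to itself.

No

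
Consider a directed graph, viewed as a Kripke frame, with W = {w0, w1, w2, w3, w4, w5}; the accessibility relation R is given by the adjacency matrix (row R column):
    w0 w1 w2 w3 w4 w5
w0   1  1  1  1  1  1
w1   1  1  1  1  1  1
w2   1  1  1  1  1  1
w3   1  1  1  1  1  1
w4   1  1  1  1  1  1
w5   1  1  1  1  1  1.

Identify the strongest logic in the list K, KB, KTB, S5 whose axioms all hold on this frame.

Symmetric (axiom B): yes — every pair in R has its reverse in R.
Reflexive (axiom T): yes — every world is R-related to itself.
Euclidean (axiom 5): yes — any two successors of a common world are R-related.
So F validates K, KB, KTB, S5. The strongest is S5.

S5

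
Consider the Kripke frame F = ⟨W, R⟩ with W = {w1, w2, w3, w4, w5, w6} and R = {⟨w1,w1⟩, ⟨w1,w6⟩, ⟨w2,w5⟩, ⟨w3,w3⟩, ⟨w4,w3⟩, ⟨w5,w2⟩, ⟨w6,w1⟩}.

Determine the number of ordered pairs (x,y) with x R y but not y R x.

1

Enumerating: (w4,w3).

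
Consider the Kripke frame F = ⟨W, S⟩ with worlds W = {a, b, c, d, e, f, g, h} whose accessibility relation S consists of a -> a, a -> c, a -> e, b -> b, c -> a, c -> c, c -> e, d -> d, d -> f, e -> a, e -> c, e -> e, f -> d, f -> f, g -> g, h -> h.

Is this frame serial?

Serial: yes — every world has a successor (e.g. a S a).

Yes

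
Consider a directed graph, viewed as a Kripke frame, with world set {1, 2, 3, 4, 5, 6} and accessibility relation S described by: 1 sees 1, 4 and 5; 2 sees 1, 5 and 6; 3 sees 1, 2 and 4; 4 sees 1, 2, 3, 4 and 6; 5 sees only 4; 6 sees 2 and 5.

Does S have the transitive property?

No

Transitive: no — 1 S 4 and 4 S 2, but not 1 S 2.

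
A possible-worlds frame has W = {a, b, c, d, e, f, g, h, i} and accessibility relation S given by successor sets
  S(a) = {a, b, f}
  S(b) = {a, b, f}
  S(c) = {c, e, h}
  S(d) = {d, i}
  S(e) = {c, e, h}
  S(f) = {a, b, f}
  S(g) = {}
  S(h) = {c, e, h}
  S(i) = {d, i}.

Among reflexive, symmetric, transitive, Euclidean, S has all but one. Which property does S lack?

Reflexive: no — g is not related to itself.
Symmetric: yes — every pair in S has its reverse in S.
Transitive: yes — every two-step S-path is closed by a direct edge.
Euclidean: yes — any two successors of a common world are S-related.
Only reflexive fails.

reflexive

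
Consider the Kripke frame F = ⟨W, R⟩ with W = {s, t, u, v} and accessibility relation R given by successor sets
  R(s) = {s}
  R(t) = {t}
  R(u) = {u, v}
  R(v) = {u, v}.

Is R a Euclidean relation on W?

Yes

Euclidean: yes — any two successors of a common world are R-related.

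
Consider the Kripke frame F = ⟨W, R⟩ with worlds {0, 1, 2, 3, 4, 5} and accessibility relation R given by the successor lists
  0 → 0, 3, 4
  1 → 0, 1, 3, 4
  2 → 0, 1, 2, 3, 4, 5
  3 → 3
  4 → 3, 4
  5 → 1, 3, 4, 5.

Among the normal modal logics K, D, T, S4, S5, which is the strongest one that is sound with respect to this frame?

Serial (axiom D): yes — every world has a successor (e.g. 0 R 0).
Reflexive (axiom T): yes — every world is R-related to itself.
Transitive (axiom 4): no — 5 R 1 and 1 R 0, but not 5 R 0.
Euclidean (axiom 5): no — 0 R 3 and 0 R 4, but not 3 R 4.
So F validates K, D, T; S4 would additionally require R to be transitive. The strongest is T.

T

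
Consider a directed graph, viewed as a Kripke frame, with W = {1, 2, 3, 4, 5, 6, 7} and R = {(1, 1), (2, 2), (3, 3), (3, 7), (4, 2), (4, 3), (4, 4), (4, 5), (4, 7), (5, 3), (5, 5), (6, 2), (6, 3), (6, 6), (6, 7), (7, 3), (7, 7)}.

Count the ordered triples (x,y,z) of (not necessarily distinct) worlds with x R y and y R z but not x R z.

Enumerating: (5,3,7).

1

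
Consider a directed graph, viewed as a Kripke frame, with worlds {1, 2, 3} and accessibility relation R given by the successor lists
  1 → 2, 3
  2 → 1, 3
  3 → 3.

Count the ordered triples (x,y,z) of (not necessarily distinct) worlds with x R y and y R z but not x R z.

2

Enumerating: (1,2,1), (2,1,2).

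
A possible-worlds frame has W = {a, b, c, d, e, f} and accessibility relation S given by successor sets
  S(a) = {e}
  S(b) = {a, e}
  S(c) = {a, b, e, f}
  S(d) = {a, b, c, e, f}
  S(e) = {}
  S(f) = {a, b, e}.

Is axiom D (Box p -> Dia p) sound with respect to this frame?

The schema D characterises exactly the serial frames.
Serial: no — e has no S-successor.

No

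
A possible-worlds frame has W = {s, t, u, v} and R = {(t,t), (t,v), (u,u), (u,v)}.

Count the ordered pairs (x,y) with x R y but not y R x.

Enumerating: (t,v), (u,v).

2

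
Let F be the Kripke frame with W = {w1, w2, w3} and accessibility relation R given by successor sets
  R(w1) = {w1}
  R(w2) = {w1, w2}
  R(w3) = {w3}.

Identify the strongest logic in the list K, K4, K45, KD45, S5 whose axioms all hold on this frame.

Transitive (axiom 4): yes — every two-step R-path is closed by a direct edge.
Euclidean (axiom 5): no — w2 R w1 and w2 R w2, but not w1 R w2.
Serial (axiom D): yes — every world has a successor (e.g. w1 R w1).
Reflexive (axiom T): yes — every world is R-related to itself.
So F validates K, K4; K45 would additionally require R to be Euclidean. The strongest is K4.

K4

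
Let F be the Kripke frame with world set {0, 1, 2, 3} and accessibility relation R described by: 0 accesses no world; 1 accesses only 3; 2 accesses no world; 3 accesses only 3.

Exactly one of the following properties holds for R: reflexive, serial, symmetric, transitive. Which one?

transitive

Reflexive: no — 0 is not related to itself.
Serial: no — 0 has no R-successor.
Symmetric: no — 1 R 3 but not 3 R 1.
Transitive: yes — every two-step R-path is closed by a direct edge.
Only transitive holds.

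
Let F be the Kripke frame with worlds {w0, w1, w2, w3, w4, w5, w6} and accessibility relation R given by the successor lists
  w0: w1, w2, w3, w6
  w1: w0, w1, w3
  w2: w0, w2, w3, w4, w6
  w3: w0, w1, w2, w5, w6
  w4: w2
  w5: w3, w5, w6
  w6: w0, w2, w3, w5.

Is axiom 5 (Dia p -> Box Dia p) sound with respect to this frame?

The schema 5 characterises exactly the Euclidean frames.
Euclidean: no — w0 R w1 and w0 R w2, but not w1 R w2.

No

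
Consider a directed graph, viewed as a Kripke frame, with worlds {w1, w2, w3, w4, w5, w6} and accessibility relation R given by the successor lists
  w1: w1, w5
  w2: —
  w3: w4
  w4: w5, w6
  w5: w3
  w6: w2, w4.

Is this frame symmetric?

No

Symmetric: no — w1 R w5 but not w5 R w1.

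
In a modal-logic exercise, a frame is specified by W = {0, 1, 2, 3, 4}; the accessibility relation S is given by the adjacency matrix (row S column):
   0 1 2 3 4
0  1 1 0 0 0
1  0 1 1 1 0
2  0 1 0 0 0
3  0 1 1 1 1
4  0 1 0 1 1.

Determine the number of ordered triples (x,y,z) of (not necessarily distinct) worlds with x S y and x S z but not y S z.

Enumerating: (0,1,0), (1,2,2), (1,2,3), (3,1,4), (3,2,2), (3,2,3), (3,2,4), (3,4,2), (4,1,4).

9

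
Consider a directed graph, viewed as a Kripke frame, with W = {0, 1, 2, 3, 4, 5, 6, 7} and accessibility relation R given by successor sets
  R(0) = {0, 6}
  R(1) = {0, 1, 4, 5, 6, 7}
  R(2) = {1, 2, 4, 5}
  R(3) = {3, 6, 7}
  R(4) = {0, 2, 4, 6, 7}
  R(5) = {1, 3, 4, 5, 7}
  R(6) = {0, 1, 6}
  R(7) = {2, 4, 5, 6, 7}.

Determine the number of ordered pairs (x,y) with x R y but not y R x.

Enumerating: (1,0), (1,4), (1,7), (2,1), (2,5), (3,6), (3,7), (4,0), (4,6), (5,3), (5,4), (7,2), (7,6).

13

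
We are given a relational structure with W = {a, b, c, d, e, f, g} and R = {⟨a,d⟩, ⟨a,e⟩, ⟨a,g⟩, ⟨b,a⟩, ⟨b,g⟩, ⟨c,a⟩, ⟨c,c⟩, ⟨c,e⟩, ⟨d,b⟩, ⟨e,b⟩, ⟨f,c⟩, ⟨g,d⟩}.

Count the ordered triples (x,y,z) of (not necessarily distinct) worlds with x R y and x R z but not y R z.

Enumerating: (a,d,d), (a,d,e), (a,d,g), (a,e,d), (a,e,e), (a,e,g), (a,g,e), (a,g,g), (b,a,a), (b,g,a), (b,g,g), (c,a,a), … and 7 more.
Total: 19.

19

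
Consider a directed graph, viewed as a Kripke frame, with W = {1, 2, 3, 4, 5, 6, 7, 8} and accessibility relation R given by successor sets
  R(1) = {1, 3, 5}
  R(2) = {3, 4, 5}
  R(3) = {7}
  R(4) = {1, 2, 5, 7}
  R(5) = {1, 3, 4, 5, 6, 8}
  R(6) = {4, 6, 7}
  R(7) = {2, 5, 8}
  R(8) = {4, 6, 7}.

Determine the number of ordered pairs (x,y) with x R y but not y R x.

15

Enumerating: (1,3), (2,3), (2,5), (3,7), (4,1), (4,7), (5,3), (5,6), (5,8), (6,4), (6,7), (7,2), (7,5), (8,4), (8,6).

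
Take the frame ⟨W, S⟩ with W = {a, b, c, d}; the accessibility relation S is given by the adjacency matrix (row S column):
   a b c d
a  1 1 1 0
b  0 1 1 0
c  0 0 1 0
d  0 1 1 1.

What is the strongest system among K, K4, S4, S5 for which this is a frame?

S4

Transitive (axiom 4): yes — every two-step S-path is closed by a direct edge.
Reflexive (axiom T): yes — every world is S-related to itself.
Euclidean (axiom 5): no — a S c and a S b, but not c S b.
So F validates K, K4, S4; S5 would additionally require S to be Euclidean. The strongest is S4.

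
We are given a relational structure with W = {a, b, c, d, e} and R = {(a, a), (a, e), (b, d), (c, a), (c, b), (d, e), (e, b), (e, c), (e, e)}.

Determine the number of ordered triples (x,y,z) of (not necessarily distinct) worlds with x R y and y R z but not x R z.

Enumerating: (a,e,b), (a,e,c), (b,d,e), (c,a,e), (c,b,d), (d,e,b), (d,e,c), (e,b,d), (e,c,a).

9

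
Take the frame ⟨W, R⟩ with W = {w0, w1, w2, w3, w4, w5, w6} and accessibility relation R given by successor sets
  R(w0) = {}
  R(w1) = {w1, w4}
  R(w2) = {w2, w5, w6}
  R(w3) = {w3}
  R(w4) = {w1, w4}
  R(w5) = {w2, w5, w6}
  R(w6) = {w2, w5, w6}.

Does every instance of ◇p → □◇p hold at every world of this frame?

Yes

Axiom 5 corresponds to the accessibility relation being Euclidean.
Euclidean: yes — any two successors of a common world are R-related.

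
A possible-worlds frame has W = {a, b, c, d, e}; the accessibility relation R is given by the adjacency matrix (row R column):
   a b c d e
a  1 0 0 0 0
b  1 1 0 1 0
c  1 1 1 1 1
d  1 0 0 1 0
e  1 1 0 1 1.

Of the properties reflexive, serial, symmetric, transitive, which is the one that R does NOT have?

Reflexive: yes — every world is R-related to itself.
Serial: yes — every world has a successor (e.g. a R a).
Symmetric: no — b R a but not a R b.
Transitive: yes — every two-step R-path is closed by a direct edge.
Only symmetric fails.

symmetric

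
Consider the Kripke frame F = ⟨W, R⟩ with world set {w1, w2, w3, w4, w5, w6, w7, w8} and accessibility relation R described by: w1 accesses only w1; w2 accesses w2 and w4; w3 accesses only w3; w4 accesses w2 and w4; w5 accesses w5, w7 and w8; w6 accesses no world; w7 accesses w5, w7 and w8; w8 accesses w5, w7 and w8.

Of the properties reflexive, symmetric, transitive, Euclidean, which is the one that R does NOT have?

reflexive

Reflexive: no — w6 is not related to itself.
Symmetric: yes — every pair in R has its reverse in R.
Transitive: yes — every two-step R-path is closed by a direct edge.
Euclidean: yes — any two successors of a common world are R-related.
Only reflexive fails.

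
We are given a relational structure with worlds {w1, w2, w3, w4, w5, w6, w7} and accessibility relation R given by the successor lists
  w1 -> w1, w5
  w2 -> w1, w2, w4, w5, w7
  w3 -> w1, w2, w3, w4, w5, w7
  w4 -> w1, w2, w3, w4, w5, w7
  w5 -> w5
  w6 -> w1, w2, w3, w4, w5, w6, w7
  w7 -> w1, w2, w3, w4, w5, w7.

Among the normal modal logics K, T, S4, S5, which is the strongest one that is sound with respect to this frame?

Reflexive (axiom T): yes — every world is R-related to itself.
Transitive (axiom 4): no — w2 R w4 and w4 R w3, but not w2 R w3.
Euclidean (axiom 5): no — w2 R w1 and w2 R w4, but not w1 R w4.
So F validates K, T; S4 would additionally require R to be transitive. The strongest is T.

T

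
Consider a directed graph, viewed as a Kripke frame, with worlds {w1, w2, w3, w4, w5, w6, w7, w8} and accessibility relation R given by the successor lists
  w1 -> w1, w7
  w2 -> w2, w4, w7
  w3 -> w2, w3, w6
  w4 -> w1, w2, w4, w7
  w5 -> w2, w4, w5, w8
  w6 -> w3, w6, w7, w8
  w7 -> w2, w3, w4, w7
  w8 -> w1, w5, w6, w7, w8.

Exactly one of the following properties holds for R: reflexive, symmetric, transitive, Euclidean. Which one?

Reflexive: yes — every world is R-related to itself.
Symmetric: no — w1 R w7 but not w7 R w1.
Transitive: no — w1 R w7 and w7 R w2, but not w1 R w2.
Euclidean: no — w3 R w2 and w3 R w6, but not w2 R w6.
Only reflexive holds.

reflexive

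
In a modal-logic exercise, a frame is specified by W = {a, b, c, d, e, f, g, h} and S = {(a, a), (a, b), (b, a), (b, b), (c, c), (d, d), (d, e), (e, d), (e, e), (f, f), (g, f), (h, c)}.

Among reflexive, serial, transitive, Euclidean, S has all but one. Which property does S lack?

reflexive

Reflexive: no — g is not related to itself.
Serial: yes — every world has a successor (e.g. a S a).
Transitive: yes — every two-step S-path is closed by a direct edge.
Euclidean: yes — any two successors of a common world are S-related.
Only reflexive fails.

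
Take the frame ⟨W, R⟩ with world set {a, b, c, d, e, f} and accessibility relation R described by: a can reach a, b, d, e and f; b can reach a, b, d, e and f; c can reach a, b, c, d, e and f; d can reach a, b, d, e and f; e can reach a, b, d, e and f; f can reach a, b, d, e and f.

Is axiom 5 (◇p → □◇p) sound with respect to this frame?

No

The schema 5 characterises exactly the Euclidean frames.
Euclidean: no — c R a and c R c, but not a R c.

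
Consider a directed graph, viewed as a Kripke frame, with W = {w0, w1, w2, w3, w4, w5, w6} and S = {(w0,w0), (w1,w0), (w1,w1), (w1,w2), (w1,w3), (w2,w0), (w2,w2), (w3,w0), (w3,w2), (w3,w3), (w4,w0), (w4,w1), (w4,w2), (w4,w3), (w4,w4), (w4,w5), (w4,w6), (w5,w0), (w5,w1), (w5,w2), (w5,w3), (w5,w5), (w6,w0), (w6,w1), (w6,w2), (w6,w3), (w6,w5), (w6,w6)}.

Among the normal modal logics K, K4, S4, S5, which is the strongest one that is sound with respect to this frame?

S4

Transitive (axiom 4): yes — every two-step S-path is closed by a direct edge.
Reflexive (axiom T): yes — every world is S-related to itself.
Euclidean (axiom 5): no — w1 S w0 and w1 S w2, but not w0 S w2.
So F validates K, K4, S4; S5 would additionally require S to be Euclidean. The strongest is S4.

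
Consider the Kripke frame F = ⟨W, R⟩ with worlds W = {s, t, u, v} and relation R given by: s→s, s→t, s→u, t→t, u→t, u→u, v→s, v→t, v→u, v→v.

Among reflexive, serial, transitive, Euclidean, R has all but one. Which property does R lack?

Reflexive: yes — every world is R-related to itself.
Serial: yes — every world has a successor (e.g. s R s).
Transitive: yes — every two-step R-path is closed by a direct edge.
Euclidean: no — s R t and s R u, but not t R u.
Only Euclidean fails.

Euclidean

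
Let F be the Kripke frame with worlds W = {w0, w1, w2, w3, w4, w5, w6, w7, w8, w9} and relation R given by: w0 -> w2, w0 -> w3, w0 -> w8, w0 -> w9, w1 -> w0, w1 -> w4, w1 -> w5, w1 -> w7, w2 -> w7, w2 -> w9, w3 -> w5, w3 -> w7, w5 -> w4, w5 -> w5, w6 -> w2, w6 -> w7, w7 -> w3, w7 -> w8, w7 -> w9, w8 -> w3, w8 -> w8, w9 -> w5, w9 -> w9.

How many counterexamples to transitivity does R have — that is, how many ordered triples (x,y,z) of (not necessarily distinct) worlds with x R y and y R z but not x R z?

28

Enumerating: (w0,w2,w7), (w0,w3,w5), (w0,w3,w7), (w0,w9,w5), (w1,w0,w2), (w1,w0,w3), (w1,w0,w8), (w1,w0,w9), (w1,w7,w3), (w1,w7,w8), (w1,w7,w9), (w2,w7,w3), … and 16 more.
Total: 28.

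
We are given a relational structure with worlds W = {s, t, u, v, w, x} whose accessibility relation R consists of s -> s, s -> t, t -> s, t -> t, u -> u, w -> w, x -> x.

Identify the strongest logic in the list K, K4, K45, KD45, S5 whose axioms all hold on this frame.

K45

Transitive (axiom 4): yes — every two-step R-path is closed by a direct edge.
Euclidean (axiom 5): yes — any two successors of a common world are R-related.
Serial (axiom D): no — v has no R-successor.
Reflexive (axiom T): no — v is not related to itself.
So F validates K, K4, K45; KD45 would additionally require R to be serial. The strongest is K45.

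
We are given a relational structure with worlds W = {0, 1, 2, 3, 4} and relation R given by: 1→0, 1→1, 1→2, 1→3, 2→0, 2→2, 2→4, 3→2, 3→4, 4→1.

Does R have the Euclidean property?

No

Euclidean: no — 1 R 0 and 1 R 2, but not 0 R 2.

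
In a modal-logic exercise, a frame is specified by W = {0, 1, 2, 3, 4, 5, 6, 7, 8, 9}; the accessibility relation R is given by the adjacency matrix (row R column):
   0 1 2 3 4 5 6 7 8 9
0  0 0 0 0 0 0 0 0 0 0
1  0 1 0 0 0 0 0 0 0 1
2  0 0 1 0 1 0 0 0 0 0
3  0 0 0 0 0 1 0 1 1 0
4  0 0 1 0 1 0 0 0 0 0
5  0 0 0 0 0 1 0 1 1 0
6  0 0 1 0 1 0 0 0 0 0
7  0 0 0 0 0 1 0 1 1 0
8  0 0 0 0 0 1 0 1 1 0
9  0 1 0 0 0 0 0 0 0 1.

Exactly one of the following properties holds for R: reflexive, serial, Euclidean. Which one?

Euclidean

Reflexive: no — 0 is not related to itself.
Serial: no — 0 has no R-successor.
Euclidean: yes — any two successors of a common world are R-related.
Only Euclidean holds.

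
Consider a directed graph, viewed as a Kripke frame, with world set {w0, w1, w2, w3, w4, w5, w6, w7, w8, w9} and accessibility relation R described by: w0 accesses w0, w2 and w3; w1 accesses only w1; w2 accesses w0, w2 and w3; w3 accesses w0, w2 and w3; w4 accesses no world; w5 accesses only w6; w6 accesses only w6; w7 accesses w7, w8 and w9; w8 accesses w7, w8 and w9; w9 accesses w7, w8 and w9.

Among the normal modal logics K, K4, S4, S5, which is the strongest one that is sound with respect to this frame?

K4

Transitive (axiom 4): yes — every two-step R-path is closed by a direct edge.
Reflexive (axiom T): no — w4 is not related to itself.
Euclidean (axiom 5): yes — any two successors of a common world are R-related.
So F validates K, K4; S4 would additionally require R to be reflexive. The strongest is K4.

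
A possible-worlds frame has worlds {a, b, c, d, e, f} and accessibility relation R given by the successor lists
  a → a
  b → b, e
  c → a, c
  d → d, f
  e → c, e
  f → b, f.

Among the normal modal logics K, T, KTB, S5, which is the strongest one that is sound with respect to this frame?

T

Reflexive (axiom T): yes — every world is R-related to itself.
Symmetric (axiom B): no — b R e but not e R b.
Euclidean (axiom 5): no — b R e and b R b, but not e R b.
So F validates K, T; KTB would additionally require R to be symmetric. The strongest is T.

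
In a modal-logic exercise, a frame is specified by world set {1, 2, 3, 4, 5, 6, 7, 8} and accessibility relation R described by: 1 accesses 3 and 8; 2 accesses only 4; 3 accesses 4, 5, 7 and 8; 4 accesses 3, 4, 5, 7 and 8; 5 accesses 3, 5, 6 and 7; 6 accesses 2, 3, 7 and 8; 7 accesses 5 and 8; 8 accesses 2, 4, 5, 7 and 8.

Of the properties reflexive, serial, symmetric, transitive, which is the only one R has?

serial

Reflexive: no — 1 is not related to itself.
Serial: yes — every world has a successor (e.g. 1 R 3).
Symmetric: no — 1 R 3 but not 3 R 1.
Transitive: no — 1 R 3 and 3 R 4, but not 1 R 4.
Only serial holds.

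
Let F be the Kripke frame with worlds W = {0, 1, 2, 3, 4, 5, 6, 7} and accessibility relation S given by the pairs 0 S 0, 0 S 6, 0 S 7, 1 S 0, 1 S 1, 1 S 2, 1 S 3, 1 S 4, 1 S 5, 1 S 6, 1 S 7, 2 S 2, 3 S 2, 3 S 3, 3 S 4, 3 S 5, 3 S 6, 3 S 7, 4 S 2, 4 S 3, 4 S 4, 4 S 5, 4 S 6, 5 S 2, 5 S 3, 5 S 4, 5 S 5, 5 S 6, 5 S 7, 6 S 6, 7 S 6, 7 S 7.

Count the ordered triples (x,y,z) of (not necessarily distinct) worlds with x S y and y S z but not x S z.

2

Enumerating: (4,3,7), (4,5,7).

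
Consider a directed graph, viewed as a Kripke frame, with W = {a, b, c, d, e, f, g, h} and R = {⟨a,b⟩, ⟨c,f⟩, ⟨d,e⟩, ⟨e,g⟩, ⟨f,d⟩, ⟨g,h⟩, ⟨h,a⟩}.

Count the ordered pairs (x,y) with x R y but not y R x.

Enumerating: (a,b), (c,f), (d,e), (e,g), (f,d), (g,h), (h,a).

7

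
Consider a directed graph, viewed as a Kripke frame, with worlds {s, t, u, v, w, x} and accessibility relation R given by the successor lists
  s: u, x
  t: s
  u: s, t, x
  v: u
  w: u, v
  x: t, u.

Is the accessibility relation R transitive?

Transitive: no — s R u and u R t, but not s R t.

No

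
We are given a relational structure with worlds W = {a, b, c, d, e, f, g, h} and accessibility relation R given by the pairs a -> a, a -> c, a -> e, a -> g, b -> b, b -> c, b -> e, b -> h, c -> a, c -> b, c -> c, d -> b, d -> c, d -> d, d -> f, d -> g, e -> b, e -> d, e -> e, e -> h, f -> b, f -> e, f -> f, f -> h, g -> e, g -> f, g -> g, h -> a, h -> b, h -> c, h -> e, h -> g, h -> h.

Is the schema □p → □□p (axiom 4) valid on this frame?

Axiom 4 corresponds to the accessibility relation being transitive.
Transitive: no — a R c and c R b, but not a R b.

No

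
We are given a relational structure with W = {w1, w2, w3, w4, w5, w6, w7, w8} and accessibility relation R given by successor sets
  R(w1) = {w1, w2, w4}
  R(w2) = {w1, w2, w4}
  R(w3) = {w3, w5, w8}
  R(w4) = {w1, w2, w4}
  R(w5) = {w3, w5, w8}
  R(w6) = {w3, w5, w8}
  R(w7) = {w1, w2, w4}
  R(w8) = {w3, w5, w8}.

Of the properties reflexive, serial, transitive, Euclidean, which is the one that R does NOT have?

reflexive

Reflexive: no — w6 is not related to itself.
Serial: yes — every world has a successor (e.g. w1 R w1).
Transitive: yes — every two-step R-path is closed by a direct edge.
Euclidean: yes — any two successors of a common world are R-related.
Only reflexive fails.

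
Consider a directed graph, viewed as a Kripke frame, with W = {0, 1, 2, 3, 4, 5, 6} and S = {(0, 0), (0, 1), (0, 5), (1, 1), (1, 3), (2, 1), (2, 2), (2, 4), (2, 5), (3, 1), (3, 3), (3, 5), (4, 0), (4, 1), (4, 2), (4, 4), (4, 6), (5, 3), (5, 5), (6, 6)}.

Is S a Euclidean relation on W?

Euclidean: no — 0 S 1 and 0 S 5, but not 1 S 5.

No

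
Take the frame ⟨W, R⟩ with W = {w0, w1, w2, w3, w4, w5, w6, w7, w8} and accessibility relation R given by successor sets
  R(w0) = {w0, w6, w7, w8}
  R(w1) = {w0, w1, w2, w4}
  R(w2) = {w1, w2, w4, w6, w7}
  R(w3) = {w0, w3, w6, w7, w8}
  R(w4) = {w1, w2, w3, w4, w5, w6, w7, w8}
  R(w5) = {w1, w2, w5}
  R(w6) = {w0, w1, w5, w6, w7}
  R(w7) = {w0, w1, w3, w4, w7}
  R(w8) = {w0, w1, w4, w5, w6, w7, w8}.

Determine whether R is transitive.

No

Transitive: no — w0 R w6 and w6 R w1, but not w0 R w1.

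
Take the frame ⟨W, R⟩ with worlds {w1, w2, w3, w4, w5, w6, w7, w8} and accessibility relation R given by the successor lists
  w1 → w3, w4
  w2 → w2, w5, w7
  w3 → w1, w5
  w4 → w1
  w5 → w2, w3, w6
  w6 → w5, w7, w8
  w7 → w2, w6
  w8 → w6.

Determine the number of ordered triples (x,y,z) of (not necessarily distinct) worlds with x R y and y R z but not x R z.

Enumerating: (w1,w3,w1), (w1,w3,w5), (w1,w4,w1), (w2,w5,w3), (w2,w5,w6), (w2,w7,w6), (w3,w1,w3), (w3,w1,w4), (w3,w5,w2), (w3,w5,w3), (w3,w5,w6), (w4,w1,w3), … and 22 more.
Total: 34.

34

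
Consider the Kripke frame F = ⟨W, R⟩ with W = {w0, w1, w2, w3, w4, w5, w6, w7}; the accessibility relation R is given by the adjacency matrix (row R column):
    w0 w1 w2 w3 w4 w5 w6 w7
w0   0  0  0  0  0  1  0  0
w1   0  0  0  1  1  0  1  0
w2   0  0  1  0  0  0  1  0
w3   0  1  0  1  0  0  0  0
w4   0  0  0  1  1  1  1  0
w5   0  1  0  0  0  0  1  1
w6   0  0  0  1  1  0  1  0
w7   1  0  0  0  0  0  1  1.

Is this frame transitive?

No

Transitive: no — w0 R w5 and w5 R w1, but not w0 R w1.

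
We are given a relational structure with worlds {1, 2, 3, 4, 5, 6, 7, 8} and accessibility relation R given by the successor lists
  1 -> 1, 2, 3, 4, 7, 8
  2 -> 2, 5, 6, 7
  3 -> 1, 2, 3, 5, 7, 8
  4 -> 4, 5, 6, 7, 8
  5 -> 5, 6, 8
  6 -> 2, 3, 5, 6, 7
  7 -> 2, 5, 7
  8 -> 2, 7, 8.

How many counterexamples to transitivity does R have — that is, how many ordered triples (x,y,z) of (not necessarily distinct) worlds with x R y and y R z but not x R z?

Enumerating: (1,2,5), (1,2,6), (1,3,5), (1,4,5), (1,4,6), (1,7,5), (2,5,8), (2,6,3), (3,1,4), (3,2,6), (3,5,6), (4,6,2), … and 17 more.
Total: 29.

29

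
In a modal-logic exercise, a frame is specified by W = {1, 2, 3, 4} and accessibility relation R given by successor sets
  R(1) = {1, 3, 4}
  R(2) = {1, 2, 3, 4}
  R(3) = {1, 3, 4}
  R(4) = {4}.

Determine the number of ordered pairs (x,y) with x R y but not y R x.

5

Enumerating: (1,4), (2,1), (2,3), (2,4), (3,4).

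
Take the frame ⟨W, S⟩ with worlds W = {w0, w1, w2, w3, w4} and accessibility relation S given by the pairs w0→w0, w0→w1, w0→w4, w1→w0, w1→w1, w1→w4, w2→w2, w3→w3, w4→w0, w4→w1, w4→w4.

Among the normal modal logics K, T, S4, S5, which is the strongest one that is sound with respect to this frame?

S5

Reflexive (axiom T): yes — every world is S-related to itself.
Transitive (axiom 4): yes — every two-step S-path is closed by a direct edge.
Euclidean (axiom 5): yes — any two successors of a common world are S-related.
So F validates K, T, S4, S5. The strongest is S5.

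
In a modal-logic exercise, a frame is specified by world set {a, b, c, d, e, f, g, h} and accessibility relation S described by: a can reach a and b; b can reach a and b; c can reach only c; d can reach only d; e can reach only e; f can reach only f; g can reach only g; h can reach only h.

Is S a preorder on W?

Yes

Reflexive: yes — every world is S-related to itself.
Transitive: yes — every two-step S-path is closed by a direct edge.
So S is a preorder.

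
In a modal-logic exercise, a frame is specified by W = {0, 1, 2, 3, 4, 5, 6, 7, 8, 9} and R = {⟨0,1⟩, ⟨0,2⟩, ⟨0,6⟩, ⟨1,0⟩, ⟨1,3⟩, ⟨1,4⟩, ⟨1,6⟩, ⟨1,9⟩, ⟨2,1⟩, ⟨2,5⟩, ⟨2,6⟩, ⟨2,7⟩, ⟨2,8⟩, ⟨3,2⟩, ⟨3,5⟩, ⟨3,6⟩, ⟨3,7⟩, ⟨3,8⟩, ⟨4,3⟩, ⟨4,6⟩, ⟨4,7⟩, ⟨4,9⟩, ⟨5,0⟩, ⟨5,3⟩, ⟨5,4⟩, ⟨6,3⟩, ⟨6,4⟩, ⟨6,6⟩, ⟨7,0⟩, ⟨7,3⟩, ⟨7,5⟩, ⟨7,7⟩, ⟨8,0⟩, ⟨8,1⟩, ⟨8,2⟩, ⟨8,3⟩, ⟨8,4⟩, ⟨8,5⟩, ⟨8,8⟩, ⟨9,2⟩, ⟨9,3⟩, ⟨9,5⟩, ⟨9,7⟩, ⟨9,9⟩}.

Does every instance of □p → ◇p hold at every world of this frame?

Yes

Axiom D corresponds to the accessibility relation being serial.
Serial: yes — every world has a successor (e.g. 0 R 1).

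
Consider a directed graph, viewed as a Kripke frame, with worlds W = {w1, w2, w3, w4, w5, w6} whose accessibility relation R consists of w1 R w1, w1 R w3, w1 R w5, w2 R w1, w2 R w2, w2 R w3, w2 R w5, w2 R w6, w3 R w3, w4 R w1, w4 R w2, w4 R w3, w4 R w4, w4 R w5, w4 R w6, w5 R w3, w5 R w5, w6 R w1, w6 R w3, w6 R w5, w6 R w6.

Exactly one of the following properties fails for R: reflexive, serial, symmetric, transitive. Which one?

Reflexive: yes — every world is R-related to itself.
Serial: yes — every world has a successor (e.g. w1 R w1).
Symmetric: no — w1 R w3 but not w3 R w1.
Transitive: yes — every two-step R-path is closed by a direct edge.
Only symmetric fails.

symmetric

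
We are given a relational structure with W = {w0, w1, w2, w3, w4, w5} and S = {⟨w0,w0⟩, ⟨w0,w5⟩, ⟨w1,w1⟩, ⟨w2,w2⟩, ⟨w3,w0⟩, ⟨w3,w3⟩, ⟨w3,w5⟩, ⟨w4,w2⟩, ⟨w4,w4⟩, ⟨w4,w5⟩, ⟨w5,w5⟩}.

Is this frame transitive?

Yes

Transitive: yes — every two-step S-path is closed by a direct edge.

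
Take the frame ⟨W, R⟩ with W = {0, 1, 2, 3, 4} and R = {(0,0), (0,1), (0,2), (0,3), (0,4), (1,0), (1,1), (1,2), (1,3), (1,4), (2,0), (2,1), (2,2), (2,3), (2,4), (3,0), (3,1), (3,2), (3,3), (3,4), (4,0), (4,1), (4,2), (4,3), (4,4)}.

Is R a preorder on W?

Reflexive: yes — every world is R-related to itself.
Transitive: yes — every two-step R-path is closed by a direct edge.
So R is a preorder.

Yes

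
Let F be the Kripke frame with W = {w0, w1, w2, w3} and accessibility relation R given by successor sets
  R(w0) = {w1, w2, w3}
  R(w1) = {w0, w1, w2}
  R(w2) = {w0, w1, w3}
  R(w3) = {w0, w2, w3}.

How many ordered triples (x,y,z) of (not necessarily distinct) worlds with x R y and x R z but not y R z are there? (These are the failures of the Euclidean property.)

10

Enumerating: (w0,w1,w3), (w0,w2,w2), (w0,w3,w1), (w1,w0,w0), (w1,w2,w2), (w2,w0,w0), (w2,w1,w3), (w2,w3,w1), (w3,w0,w0), (w3,w2,w2).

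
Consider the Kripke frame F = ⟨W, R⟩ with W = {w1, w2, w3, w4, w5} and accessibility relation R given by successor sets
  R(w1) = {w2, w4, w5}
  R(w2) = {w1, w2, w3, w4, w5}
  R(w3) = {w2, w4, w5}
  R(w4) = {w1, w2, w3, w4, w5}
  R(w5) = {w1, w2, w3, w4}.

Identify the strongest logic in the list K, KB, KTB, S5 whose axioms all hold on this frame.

Symmetric (axiom B): yes — every pair in R has its reverse in R.
Reflexive (axiom T): no — w1 is not related to itself.
Euclidean (axiom 5): no — w2 R w1 and w2 R w3, but not w1 R w3.
So F validates K, KB; KTB would additionally require R to be reflexive. The strongest is KB.

KB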